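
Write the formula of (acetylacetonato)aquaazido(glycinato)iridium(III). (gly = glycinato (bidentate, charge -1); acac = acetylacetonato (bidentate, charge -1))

[Ir(acac)(gly)(H2O)(N3)]

Ligands: 1 glycinato (gly, -1), 1 aqua (H2O, neutral), 1 azido (N3, -1), 1 acetylacetonato (acac, -1). Ligand charge sum = -3.
With Ir in oxidation state +3, the complex ion is [Ir...].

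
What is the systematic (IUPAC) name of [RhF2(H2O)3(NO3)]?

There is no counter-ion, so the complex is neutral overall.
Ligand charges: 2×fluoro (-1 each), 1×nitrato (-1 each), 3×aqua (neutral); total -3. So Rh + (-3) = 0, giving Rh = +3.
Ligands are named alphabetically: aqua before fluoro before nitrato.

triaquadifluoronitratorhodium(III)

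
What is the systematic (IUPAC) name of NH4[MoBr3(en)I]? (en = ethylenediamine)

The 1 ammonium counter-ion carries a total charge of +1, so each complex ion is 1−.
Ligand charges: 1×ethylenediamine (neutral), 1×iodo (-1 each), 3×bromo (-1 each); total -4. So Mo + (-4) = 1−, giving Mo = +3.
Ligands are named alphabetically: bromo before ethylenediamine before iodo.
The complex ion is anionic, so molybdenum takes the -ate form molybdate(III).

ammonium tribromo(ethylenediamine)iodomolybdate(III)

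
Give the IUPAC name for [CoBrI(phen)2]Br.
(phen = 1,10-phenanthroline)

The 1 bromide counter-ion carries a total charge of -1, so each complex ion is 1+.
Ligand charges: 2×1,10-phenanthroline (neutral), 1×iodo (-1 each), 1×bromo (-1 each); total -2. So Co + (-2) = 1+, giving Co = +3.
Ligands are named alphabetically: bromo before iodo before phenanthroline.

bromoiodobis(1,10-phenanthroline)cobalt(III) bromide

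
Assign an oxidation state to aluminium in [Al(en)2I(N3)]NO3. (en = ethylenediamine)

+3

1 nitrate outside the brackets (-1 each) → the complex ion is 1+.
Ligand charges: 1×I = -1; 1×N3 = -1; 2×en neutral; sum -2.
Al + (-2) = 1+ ⇒ Al is +3.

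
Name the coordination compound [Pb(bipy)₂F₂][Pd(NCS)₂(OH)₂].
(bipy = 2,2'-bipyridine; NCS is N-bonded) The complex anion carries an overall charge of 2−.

bis(2,2'-bipyridine)difluorolead(IV) dihydroxodiisothiocyanatopalladate(II)

Both ions are complex: the cation is named first with the plain metal name, the anion second with the -ate form; each ion's ligands are alphabetised independently.
The complex anion is given as 2−; its ligand charges sum to -4, so Pd = +2.
A 1:1 salt means the cation carries the equal and opposite charge, 2+.
Cation: ligand charges sum to -2; for the ion to be 2+, Pb = +4.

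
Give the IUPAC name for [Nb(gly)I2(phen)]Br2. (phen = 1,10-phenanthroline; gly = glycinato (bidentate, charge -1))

(glycinato)diiodo(1,10-phenanthroline)niobium(V) bromide

The 2 bromide counter-ions carry a total charge of -2, so each complex ion is 2+.
Ligand charges: 1×1,10-phenanthroline (neutral), 1×glycinato (-1 each), 2×iodo (-1 each); total -3. So Nb + (-3) = 2+, giving Nb = +5.
Ligands are named alphabetically: glycinato before iodo before phenanthroline.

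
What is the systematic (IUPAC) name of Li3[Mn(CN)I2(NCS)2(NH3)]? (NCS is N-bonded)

The 3 lithium counter-ions carry a total charge of +3, so each complex ion is 3−.
Ligand charges: 1×cyano (-1 each), 2×iodo (-1 each), 1×ammine (neutral), 2×isothiocyanato (-1 each); total -5. So Mn + (-5) = 3−, giving Mn = +2.
Ligands are named alphabetically: ammine before cyano before iodo before isothiocyanato.
The complex ion is anionic, so manganese takes the -ate form manganate(II).

lithium amminecyanodiiododiisothiocyanatomanganate(II)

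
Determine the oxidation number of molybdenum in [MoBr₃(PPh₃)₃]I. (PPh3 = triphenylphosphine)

1 iodide outside the brackets (-1 each) → the complex ion is 1+.
Ligand charges: 3×Br = -3; 3×PPh3 neutral; sum -3.
Mo + (-3) = 1+ ⇒ Mo is +4.

+4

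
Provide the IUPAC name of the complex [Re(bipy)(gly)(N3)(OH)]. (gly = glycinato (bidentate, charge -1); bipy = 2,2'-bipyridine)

There is no counter-ion, so the complex is neutral overall.
Ligand charges: 1×hydroxo (-1 each), 1×azido (-1 each), 1×glycinato (-1 each), 1×2,2'-bipyridine (neutral); total -3. So Re + (-3) = 0, giving Re = +3.
Ligands are named alphabetically: azido before bipyridine before glycinato before hydroxo.

azido(2,2'-bipyridine)(glycinato)hydroxorhenium(III)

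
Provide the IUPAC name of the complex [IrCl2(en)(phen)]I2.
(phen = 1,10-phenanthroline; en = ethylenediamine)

The 2 iodide counter-ions carry a total charge of -2, so each complex ion is 2+.
Ligand charges: 1×1,10-phenanthroline (neutral), 1×ethylenediamine (neutral), 2×chloro (-1 each); total -2. So Ir + (-2) = 2+, giving Ir = +4.
Ligands are named alphabetically: chloro before ethylenediamine before phenanthroline.

dichloro(ethylenediamine)(1,10-phenanthroline)iridium(IV) iodide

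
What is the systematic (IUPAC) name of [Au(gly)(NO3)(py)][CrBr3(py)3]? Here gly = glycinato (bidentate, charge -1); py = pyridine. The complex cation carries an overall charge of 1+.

The complex cation is given as 1+; its ligand charges sum to -2, so Au = +3.
A 1:1 salt means the anion carries the equal and opposite charge, 1−.
Anion: ligand charges sum to -3; for the ion to be 1−, Cr = +2.

(glycinato)nitrato(pyridine)gold(III) tribromotris(pyridine)chromate(II)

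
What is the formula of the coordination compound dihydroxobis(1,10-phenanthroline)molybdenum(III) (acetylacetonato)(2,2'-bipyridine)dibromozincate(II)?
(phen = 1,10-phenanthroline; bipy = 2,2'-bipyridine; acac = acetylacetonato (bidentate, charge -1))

[Mo(OH)2(phen)2][Zn(acac)(bipy)Br2]

Cation [Mo…]: ligand charges -2, Mo(III) ⇒ ion charge 1+.
Anion [Zn…]: ligand charges -3, Zn(II) ⇒ ion charge 1−.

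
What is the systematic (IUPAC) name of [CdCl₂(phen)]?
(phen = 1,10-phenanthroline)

There is no counter-ion, so the complex is neutral overall.
Ligand charges: 2×chloro (-1 each), 1×1,10-phenanthroline (neutral); total -2. So Cd + (-2) = 0, giving Cd = +2.
Ligands are named alphabetically: chloro before phenanthroline.

dichloro(1,10-phenanthroline)cadmium(II)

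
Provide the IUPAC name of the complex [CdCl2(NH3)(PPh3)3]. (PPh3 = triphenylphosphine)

amminedichlorotris(triphenylphosphine)cadmium(II)

There is no counter-ion, so the complex is neutral overall.
Ligand charges: 1×ammine (neutral), 2×chloro (-1 each), 3×triphenylphosphine (neutral); total -2. So Cd + (-2) = 0, giving Cd = +2.
Ligands are named alphabetically: ammine before chloro before triphenylphosphine.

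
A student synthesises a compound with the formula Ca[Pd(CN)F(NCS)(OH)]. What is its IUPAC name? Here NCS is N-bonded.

calcium cyanofluorohydroxoisothiocyanatopalladate(II)

The 1 calcium counter-ion carries a total charge of +2, so each complex ion is 2−.
Ligand charges: 1×fluoro (-1 each), 1×isothiocyanato (-1 each), 1×hydroxo (-1 each), 1×cyano (-1 each); total -4. So Pd + (-4) = 2−, giving Pd = +2.
Ligands are named alphabetically: cyano before fluoro before hydroxo before isothiocyanato.
The complex ion is anionic, so palladium takes the -ate form palladate(II).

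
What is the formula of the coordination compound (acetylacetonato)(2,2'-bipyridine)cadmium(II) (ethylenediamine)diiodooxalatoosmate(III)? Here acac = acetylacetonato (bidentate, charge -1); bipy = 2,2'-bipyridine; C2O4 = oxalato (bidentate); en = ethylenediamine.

[Cd(acac)(bipy)][Os(C2O4)(en)I2]

Cation [Cd…]: ligand charges -1, Cd(II) ⇒ ion charge 1+.
Anion [Os…]: ligand charges -4, Os(III) ⇒ ion charge 1−.
One 1+ cation balances one 1− anion.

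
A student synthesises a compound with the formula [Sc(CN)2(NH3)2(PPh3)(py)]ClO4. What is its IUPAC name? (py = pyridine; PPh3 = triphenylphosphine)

The 1 perchlorate counter-ion carries a total charge of -1, so each complex ion is 1+.
Ligand charges: 1×pyridine (neutral), 1×triphenylphosphine (neutral), 2×cyano (-1 each), 2×ammine (neutral); total -2. So Sc + (-2) = 1+, giving Sc = +3.
Ligands are named alphabetically: ammine before cyano before pyridine before triphenylphosphine.

diamminedicyano(pyridine)(triphenylphosphine)scandium(III) perchlorate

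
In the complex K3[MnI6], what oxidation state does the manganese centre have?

+3

3 potassium outside the brackets (+1 each) → the complex ion is 3−.
Ligand charges: 6×I = -6; sum -6.
Mn + (-6) = 3− ⇒ Mn is +3.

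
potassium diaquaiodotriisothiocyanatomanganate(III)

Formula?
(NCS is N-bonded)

K[Mn(H2O)2I(NCS)3]

Ligands: 2 aqua (H2O, neutral), 1 iodo (I, -1), 3 isothiocyanato (NCS, -1). Ligand charge sum = -4.
With Mn in oxidation state +3, the complex ion is [Mn...]^1−.
Charge balance with potassium (+1) requires 1 complex ion per 1 potassium.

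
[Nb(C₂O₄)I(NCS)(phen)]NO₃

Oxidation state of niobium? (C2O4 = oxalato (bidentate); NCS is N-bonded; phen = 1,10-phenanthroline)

+5

1 nitrate outside the brackets (-1 each) → the complex ion is 1+.
Ligand charges: 1×C2O4 = -2; 1×I = -1; 1×NCS = -1; 1×phen neutral; sum -4.
Nb + (-4) = 1+ ⇒ Nb is +5.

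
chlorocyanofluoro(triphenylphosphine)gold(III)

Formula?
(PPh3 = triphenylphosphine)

[AuCl(CN)F(PPh3)]

Ligands: 1 triphenylphosphine (PPh3, neutral), 1 cyano (CN, -1), 1 fluoro (F, -1), 1 chloro (Cl, -1). Ligand charge sum = -3.
With Au in oxidation state +3, the complex ion is [Au...].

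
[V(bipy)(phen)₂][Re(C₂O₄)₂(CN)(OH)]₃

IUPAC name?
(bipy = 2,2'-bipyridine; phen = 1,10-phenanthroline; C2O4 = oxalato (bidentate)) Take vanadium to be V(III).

(2,2'-bipyridine)bis(1,10-phenanthroline)vanadium(III) cyanohydroxodioxalatorhenate(V)

Both ions are complex: the cation is named first with the plain metal name, the anion second with the -ate form; each ion's ligands are alphabetised independently.
V is given as +3; the cation's ligand charges sum to 0, so the complex cation is 3+.
With 3 anions per cation, each anion must be 3/3 = 1−.
Anion: ligand charges sum to -6; for the ion to be 1−, Re = +5.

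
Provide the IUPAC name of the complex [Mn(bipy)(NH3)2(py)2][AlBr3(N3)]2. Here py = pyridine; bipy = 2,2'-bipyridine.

diammine(2,2'-bipyridine)bis(pyridine)manganese(II) azidotribromoaluminate(III)

Aluminium is always +3 in its complexes; the anion's ligand charges sum to -4, so the complex anion is 1−.
With 2 anions per cation, the cation must be 2×1 = 2+.
Cation: ligand charges sum to 0; for the ion to be 2+, Mn = +2.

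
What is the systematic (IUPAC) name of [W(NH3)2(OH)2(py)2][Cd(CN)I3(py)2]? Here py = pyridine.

diamminedihydroxobis(pyridine)tungsten(IV) cyanotriiodobis(pyridine)cadmate(II)

Both ions are complex: the cation is named first with the plain metal name, the anion second with the -ate form; each ion's ligands are alphabetised independently.
Cadmium is always +2 in its complexes; the anion's ligand charges sum to -4, so the complex anion is 2−.
A 1:1 salt means the cation carries the equal and opposite charge, 2+.
Cation: ligand charges sum to -2; for the ion to be 2+, W = +4.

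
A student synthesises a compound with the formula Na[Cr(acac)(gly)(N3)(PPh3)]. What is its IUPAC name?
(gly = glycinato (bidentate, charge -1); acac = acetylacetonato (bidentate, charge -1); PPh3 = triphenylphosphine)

sodium (acetylacetonato)azido(glycinato)(triphenylphosphine)chromate(II)

The 1 sodium counter-ion carries a total charge of +1, so each complex ion is 1−.
Ligand charges: 1×glycinato (-1 each), 1×azido (-1 each), 1×acetylacetonato (-1 each), 1×triphenylphosphine (neutral); total -3. So Cr + (-3) = 1−, giving Cr = +2.
The complex ion is anionic, so chromium takes the -ate form chromate(II).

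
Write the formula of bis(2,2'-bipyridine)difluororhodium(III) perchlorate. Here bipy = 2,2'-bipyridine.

Ligands: 2 2,2'-bipyridine (bipy, neutral), 2 fluoro (F, -1). Ligand charge sum = -2.
Charge balance with perchlorate (-1) requires 1 complex ion per 1 perchlorate.

[Rh(bipy)2F2]ClO4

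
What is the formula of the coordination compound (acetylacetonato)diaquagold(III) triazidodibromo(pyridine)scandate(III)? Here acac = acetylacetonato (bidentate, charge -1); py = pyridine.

[Au(acac)(H2O)2][ScBr2(N3)3(py)]

Cation [Au…]: ligand charges -1, Au(III) ⇒ ion charge 2+.
Anion [Sc…]: ligand charges -5, Sc(III) ⇒ ion charge 2−.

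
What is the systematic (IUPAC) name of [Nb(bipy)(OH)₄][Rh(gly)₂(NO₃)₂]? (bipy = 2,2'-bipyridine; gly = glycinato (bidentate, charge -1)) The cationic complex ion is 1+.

(2,2'-bipyridine)tetrahydroxoniobium(V) bis(glycinato)dinitratorhodate(III)

Both ions are complex: the cation is named first with the plain metal name, the anion second with the -ate form; each ion's ligands are alphabetised independently.
The complex cation is given as 1+; its ligand charges sum to -4, so Nb = +5.
A 1:1 salt means the anion carries the equal and opposite charge, 1−.
Anion: ligand charges sum to -4; for the ion to be 1−, Rh = +3.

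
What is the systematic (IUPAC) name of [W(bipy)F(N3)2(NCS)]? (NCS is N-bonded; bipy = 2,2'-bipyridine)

There is no counter-ion, so the complex is neutral overall.
Ligand charges: 1×fluoro (-1 each), 1×isothiocyanato (-1 each), 2×azido (-1 each), 1×2,2'-bipyridine (neutral); total -4. So W + (-4) = 0, giving W = +4.
Ligands are named alphabetically: azido before bipyridine before fluoro before isothiocyanato.

diazido(2,2'-bipyridine)fluoroisothiocyanatotungsten(IV)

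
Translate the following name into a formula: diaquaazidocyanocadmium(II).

Ligands: 1 cyano (CN, -1), 2 aqua (H2O, neutral), 1 azido (N3, -1). Ligand charge sum = -2.
With Cd in oxidation state +2, the complex ion is [Cd...].

[Cd(CN)(H2O)2(N3)]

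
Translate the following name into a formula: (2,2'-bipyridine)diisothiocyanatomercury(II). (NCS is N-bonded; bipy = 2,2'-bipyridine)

[Hg(bipy)(NCS)2]

Ligands: 2 isothiocyanato (NCS, -1), 1 2,2'-bipyridine (bipy, neutral). Ligand charge sum = -2.
With Hg in oxidation state +2, the complex ion is [Hg...].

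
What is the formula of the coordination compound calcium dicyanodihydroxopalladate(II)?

Ligands: 2 cyano (CN, -1), 2 hydroxo (OH, -1). Ligand charge sum = -4.
Charge balance with calcium (+2) requires 1 complex ion per 1 calcium.

Ca[Pd(CN)2(OH)2]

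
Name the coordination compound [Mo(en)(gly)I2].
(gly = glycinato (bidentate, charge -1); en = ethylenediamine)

(ethylenediamine)(glycinato)diiodomolybdenum(III)

There is no counter-ion, so the complex is neutral overall.
Ligand charges: 1×glycinato (-1 each), 2×iodo (-1 each), 1×ethylenediamine (neutral); total -3. So Mo + (-3) = 0, giving Mo = +3.
Ligands are named alphabetically: ethylenediamine before glycinato before iodo.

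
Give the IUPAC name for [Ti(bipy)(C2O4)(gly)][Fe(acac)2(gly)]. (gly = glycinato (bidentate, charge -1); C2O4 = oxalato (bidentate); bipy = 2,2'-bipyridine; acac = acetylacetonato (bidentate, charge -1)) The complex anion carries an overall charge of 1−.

(2,2'-bipyridine)(glycinato)oxalatotitanium(IV) bis(acetylacetonato)(glycinato)ferrate(II)

Both ions are complex: the cation is named first with the plain metal name, the anion second with the -ate form; each ion's ligands are alphabetised independently.
The complex anion is given as 1−; its ligand charges sum to -3, so Fe = +2.
A 1:1 salt means the cation carries the equal and opposite charge, 1+.
Cation: ligand charges sum to -3; for the ion to be 1+, Ti = +4.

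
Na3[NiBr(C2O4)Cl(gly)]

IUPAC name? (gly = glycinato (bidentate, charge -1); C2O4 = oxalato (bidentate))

The 3 sodium counter-ions carry a total charge of +3, so each complex ion is 3−.
Ligand charges: 1×chloro (-1 each), 1×bromo (-1 each), 1×glycinato (-1 each), 1×oxalato (-2 each); total -5. So Ni + (-5) = 3−, giving Ni = +2.
Ligands are named alphabetically: bromo before chloro before glycinato before oxalato.
The complex ion is anionic, so nickel takes the -ate form nickelate(II).

sodium bromochloro(glycinato)oxalatonickelate(II)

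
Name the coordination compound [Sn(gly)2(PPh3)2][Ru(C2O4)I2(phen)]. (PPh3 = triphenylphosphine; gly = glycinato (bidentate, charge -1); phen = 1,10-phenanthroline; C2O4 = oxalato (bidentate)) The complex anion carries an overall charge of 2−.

The complex anion is given as 2−; its ligand charges sum to -4, so Ru = +2.
A 1:1 salt means the cation carries the equal and opposite charge, 2+.
Cation: ligand charges sum to -2; for the ion to be 2+, Sn = +4.

bis(glycinato)bis(triphenylphosphine)tin(IV) diiodooxalato(1,10-phenanthroline)ruthenate(II)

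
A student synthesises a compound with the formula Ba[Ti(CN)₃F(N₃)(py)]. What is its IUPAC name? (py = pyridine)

barium azidotricyanofluoro(pyridine)titanate(III)

The 1 barium counter-ion carries a total charge of +2, so each complex ion is 2−.
Ligand charges: 3×cyano (-1 each), 1×pyridine (neutral), 1×fluoro (-1 each), 1×azido (-1 each); total -5. So Ti + (-5) = 2−, giving Ti = +3.
The complex ion is anionic, so titanium takes the -ate form titanate(III).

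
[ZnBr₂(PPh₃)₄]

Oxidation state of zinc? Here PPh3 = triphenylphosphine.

No counter-ion: the bracketed complex is neutral.
Ligand charges: 4×PPh3 neutral; 2×Br = -2; sum -2.
Zn + (-2) = 0 ⇒ Zn is +2.

+2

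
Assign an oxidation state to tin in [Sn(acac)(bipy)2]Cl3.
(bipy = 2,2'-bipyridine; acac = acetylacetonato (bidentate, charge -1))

+4

3 chloride outside the brackets (-1 each) → the complex ion is 3+.
Ligand charges: 2×bipy neutral; 1×acac = -1; sum -1.
Sn + (-1) = 3+ ⇒ Sn is +4.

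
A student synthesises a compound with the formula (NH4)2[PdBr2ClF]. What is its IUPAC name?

The 2 ammonium counter-ions carry a total charge of +2, so each complex ion is 2−.
Ligand charges: 1×fluoro (-1 each), 1×chloro (-1 each), 2×bromo (-1 each); total -4. So Pd + (-4) = 2−, giving Pd = +2.
The complex ion is anionic, so palladium takes the -ate form palladate(II).

ammonium dibromochlorofluoropalladate(II)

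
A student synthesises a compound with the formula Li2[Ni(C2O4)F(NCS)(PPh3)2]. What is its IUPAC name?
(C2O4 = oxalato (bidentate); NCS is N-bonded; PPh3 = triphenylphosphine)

lithium fluoroisothiocyanatooxalatobis(triphenylphosphine)nickelate(II)

The 2 lithium counter-ions carry a total charge of +2, so each complex ion is 2−.
Ligand charges: 1×oxalato (-2 each), 1×fluoro (-1 each), 1×isothiocyanato (-1 each), 2×triphenylphosphine (neutral); total -4. So Ni + (-4) = 2−, giving Ni = +2.
The complex ion is anionic, so nickel takes the -ate form nickelate(II).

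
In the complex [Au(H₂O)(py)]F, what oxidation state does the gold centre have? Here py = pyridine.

+1

1 fluoride outside the brackets (-1 each) → the complex ion is 1+.
Ligand charges: 1×py neutral; 1×H2O neutral; sum 0.
Au + (0) = 1+ ⇒ Au is +1.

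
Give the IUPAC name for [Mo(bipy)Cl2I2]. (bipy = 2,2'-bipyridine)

(2,2'-bipyridine)dichlorodiiodomolybdenum(IV)

There is no counter-ion, so the complex is neutral overall.
Ligand charges: 1×2,2'-bipyridine (neutral), 2×chloro (-1 each), 2×iodo (-1 each); total -4. So Mo + (-4) = 0, giving Mo = +4.
Ligands are named alphabetically: bipyridine before chloro before iodo.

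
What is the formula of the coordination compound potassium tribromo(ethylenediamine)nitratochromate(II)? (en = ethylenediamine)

Ligands: 1 nitrato (NO3, -1), 1 ethylenediamine (en, neutral), 3 bromo (Br, -1). Ligand charge sum = -4.
Charge balance with potassium (+1) requires 1 complex ion per 2 potassium.

K2[CrBr3(en)(NO3)]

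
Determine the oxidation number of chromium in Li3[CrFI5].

+3

3 lithium outside the brackets (+1 each) → the complex ion is 3−.
Ligand charges: 5×I = -5; 1×F = -1; sum -6.
Cr + (-6) = 3− ⇒ Cr is +3.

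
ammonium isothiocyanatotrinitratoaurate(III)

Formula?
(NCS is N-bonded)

NH4[Au(NCS)(NO3)3]

Ligands: 3 nitrato (NO3, -1), 1 isothiocyanato (NCS, -1). Ligand charge sum = -4.
With Au in oxidation state +3, the complex ion is [Au...]^1−.
Charge balance with ammonium (+1) requires 1 complex ion per 1 ammonium.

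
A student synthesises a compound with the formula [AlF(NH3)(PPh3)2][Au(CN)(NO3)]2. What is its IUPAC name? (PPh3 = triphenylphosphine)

amminefluorobis(triphenylphosphine)aluminium(III) cyanonitratoaurate(I)

Both ions are complex: the cation is named first with the plain metal name, the anion second with the -ate form; each ion's ligands are alphabetised independently.
Aluminium is always +3 in its complexes; the cation's ligand charges sum to -1, so the complex cation is 2+.
With 2 anions per cation, each anion must be 2/2 = 1−.
Anion: ligand charges sum to -2; for the ion to be 1−, Au = +1.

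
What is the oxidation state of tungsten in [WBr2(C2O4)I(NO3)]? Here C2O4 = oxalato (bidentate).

+6

No counter-ion: the bracketed complex is neutral.
Ligand charges: 1×I = -1; 2×Br = -2; 1×NO3 = -1; 1×C2O4 = -2; sum -6.
W + (-6) = 0 ⇒ W is +6.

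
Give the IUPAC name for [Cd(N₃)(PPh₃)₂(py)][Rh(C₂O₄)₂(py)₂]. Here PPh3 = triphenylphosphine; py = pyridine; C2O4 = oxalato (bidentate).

azido(pyridine)bis(triphenylphosphine)cadmium(II) dioxalatobis(pyridine)rhodate(III)

Both ions are complex: the cation is named first with the plain metal name, the anion second with the -ate form; each ion's ligands are alphabetised independently.
Cadmium is always +2 in its complexes; the cation's ligand charges sum to -1, so the complex cation is 1+.
A 1:1 salt means the anion carries the equal and opposite charge, 1−.
Anion: ligand charges sum to -4; for the ion to be 1−, Rh = +3.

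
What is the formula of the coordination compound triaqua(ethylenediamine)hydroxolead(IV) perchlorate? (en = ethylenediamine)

[Pb(en)(H2O)3(OH)](ClO4)3

Ligands: 3 aqua (H2O, neutral), 1 hydroxo (OH, -1), 1 ethylenediamine (en, neutral). Ligand charge sum = -1.
Charge balance with perchlorate (-1) requires 1 complex ion per 3 perchlorate.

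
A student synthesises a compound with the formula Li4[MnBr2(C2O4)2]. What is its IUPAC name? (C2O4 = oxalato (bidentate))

lithium dibromodioxalatomanganate(II)

The 4 lithium counter-ions carry a total charge of +4, so each complex ion is 4−.
Ligand charges: 2×oxalato (-2 each), 2×bromo (-1 each); total -6. So Mn + (-6) = 4−, giving Mn = +2.
Ligands are named alphabetically: bromo before oxalato.
The complex ion is anionic, so manganese takes the -ate form manganate(II).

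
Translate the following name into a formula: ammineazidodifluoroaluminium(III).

Ligands: 2 fluoro (F, -1), 1 azido (N3, -1), 1 ammine (NH3, neutral). Ligand charge sum = -3.
With Al in oxidation state +3, the complex ion is [Al...].

[AlF2(N3)(NH3)]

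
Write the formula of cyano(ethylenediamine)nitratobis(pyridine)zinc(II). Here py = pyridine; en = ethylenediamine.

Ligands: 1 cyano (CN, -1), 2 pyridine (py, neutral), 1 ethylenediamine (en, neutral), 1 nitrato (NO3, -1). Ligand charge sum = -2.
With Zn in oxidation state +2, the complex ion is [Zn...].

[Zn(CN)(en)(NO3)(py)2]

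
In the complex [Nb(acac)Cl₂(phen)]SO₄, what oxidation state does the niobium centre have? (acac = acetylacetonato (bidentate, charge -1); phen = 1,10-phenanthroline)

1 sulfate outside the brackets (-2 each) → the complex ion is 2+.
Ligand charges: 1×acac = -1; 1×phen neutral; 2×Cl = -2; sum -3.
Nb + (-3) = 2+ ⇒ Nb is +5.

+5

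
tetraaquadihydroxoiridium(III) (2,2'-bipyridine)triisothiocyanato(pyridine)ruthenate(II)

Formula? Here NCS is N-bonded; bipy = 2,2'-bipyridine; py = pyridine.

[Ir(H2O)4(OH)2][Ru(bipy)(NCS)3(py)]

Cation [Ir…]: ligand charges -2, Ir(III) ⇒ ion charge 1+.
Anion [Ru…]: ligand charges -3, Ru(II) ⇒ ion charge 1−.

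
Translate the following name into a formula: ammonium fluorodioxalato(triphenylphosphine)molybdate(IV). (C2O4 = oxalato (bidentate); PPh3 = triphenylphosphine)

Ligands: 2 oxalato (C2O4, -2), 1 triphenylphosphine (PPh3, neutral), 1 fluoro (F, -1). Ligand charge sum = -5.
Charge balance with ammonium (+1) requires 1 complex ion per 1 ammonium.

NH4[Mo(C2O4)2F(PPh3)]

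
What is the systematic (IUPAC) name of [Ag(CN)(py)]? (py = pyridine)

cyano(pyridine)silver(I)

There is no counter-ion, so the complex is neutral overall.
Ligand charges: 1×pyridine (neutral), 1×cyano (-1 each); total -1. So Ag + (-1) = 0, giving Ag = +1.
Ligands are named alphabetically: cyano before pyridine.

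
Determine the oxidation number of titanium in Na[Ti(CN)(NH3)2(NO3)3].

+3

1 sodium outside the brackets (+1 each) → the complex ion is 1−.
Ligand charges: 3×NO3 = -3; 2×NH3 neutral; 1×CN = -1; sum -4.
Ti + (-4) = 1− ⇒ Ti is +3.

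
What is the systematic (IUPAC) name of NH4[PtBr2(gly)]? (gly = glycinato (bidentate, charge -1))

ammonium dibromo(glycinato)platinate(II)

The 1 ammonium counter-ion carries a total charge of +1, so each complex ion is 1−.
Ligand charges: 1×glycinato (-1 each), 2×bromo (-1 each); total -3. So Pt + (-3) = 1−, giving Pt = +2.
Ligands are named alphabetically: bromo before glycinato.
The complex ion is anionic, so platinum takes the -ate form platinate(II).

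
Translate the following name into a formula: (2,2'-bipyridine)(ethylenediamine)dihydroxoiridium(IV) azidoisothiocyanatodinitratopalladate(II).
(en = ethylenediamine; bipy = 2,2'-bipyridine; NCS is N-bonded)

[Ir(bipy)(en)(OH)2][Pd(N3)(NCS)(NO3)2]

Cation [Ir…]: ligand charges -2, Ir(IV) ⇒ ion charge 2+.
Anion [Pd…]: ligand charges -4, Pd(II) ⇒ ion charge 2−.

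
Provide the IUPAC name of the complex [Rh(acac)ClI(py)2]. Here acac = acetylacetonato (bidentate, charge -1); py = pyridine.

There is no counter-ion, so the complex is neutral overall.
Ligand charges: 1×acetylacetonato (-1 each), 1×chloro (-1 each), 1×iodo (-1 each), 2×pyridine (neutral); total -3. So Rh + (-3) = 0, giving Rh = +3.
Ligands are named alphabetically: acetylacetonato before chloro before iodo before pyridine.

(acetylacetonato)chloroiodobis(pyridine)rhodium(III)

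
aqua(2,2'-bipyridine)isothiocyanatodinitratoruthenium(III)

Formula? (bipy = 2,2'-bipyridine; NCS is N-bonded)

[Ru(bipy)(H2O)(NCS)(NO3)2]

Ligands: 1 2,2'-bipyridine (bipy, neutral), 1 aqua (H2O, neutral), 2 nitrato (NO3, -1), 1 isothiocyanato (NCS, -1). Ligand charge sum = -3.
With Ru in oxidation state +3, the complex ion is [Ru...].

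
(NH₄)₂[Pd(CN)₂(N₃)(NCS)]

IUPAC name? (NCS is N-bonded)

ammonium azidodicyanoisothiocyanatopalladate(II)

The 2 ammonium counter-ions carry a total charge of +2, so each complex ion is 2−.
Ligand charges: 1×azido (-1 each), 2×cyano (-1 each), 1×isothiocyanato (-1 each); total -4. So Pd + (-4) = 2−, giving Pd = +2.
The complex ion is anionic, so palladium takes the -ate form palladate(II).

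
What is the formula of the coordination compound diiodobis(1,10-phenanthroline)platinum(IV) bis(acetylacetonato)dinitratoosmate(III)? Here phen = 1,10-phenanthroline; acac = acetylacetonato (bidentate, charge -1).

Cation [Pt…]: ligand charges -2, Pt(IV) ⇒ ion charge 2+.
Anion [Os…]: ligand charges -4, Os(III) ⇒ ion charge 1−.
One 2+ cation requires 2 of the 1− anion.

[PtI2(phen)2][Os(acac)2(NO3)2]2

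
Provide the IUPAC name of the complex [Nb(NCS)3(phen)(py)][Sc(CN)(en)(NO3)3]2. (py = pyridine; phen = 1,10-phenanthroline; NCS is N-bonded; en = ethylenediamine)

triisothiocyanato(1,10-phenanthroline)(pyridine)niobium(V) cyano(ethylenediamine)trinitratoscandate(III)

Both ions are complex: the cation is named first with the plain metal name, the anion second with the -ate form; each ion's ligands are alphabetised independently.
Scandium is always +3 in its complexes; the anion's ligand charges sum to -4, so the complex anion is 1−.
With 2 anions per cation, the cation must be 2×1 = 2+.
Cation: ligand charges sum to -3; for the ion to be 2+, Nb = +5.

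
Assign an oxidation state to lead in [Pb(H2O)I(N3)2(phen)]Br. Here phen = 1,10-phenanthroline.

+4

1 bromide outside the brackets (-1 each) → the complex ion is 1+.
Ligand charges: 1×phen neutral; 1×H2O neutral; 1×I = -1; 2×N3 = -2; sum -3.
Pb + (-3) = 1+ ⇒ Pb is +4.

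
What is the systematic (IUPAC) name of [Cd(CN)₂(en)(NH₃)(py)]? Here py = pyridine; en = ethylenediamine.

amminedicyano(ethylenediamine)(pyridine)cadmium(II)

There is no counter-ion, so the complex is neutral overall.
Ligand charges: 1×ammine (neutral), 1×pyridine (neutral), 1×ethylenediamine (neutral), 2×cyano (-1 each); total -2. So Cd + (-2) = 0, giving Cd = +2.
Ligands are named alphabetically: ammine before cyano before ethylenediamine before pyridine.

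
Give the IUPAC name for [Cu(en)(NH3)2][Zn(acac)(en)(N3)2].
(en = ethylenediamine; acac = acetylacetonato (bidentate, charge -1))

Both ions are complex: the cation is named first with the plain metal name, the anion second with the -ate form; each ion's ligands are alphabetised independently.
Zinc is always +2 in its complexes; the anion's ligand charges sum to -3, so the complex anion is 1−.
A 1:1 salt means the cation carries the equal and opposite charge, 1+.
Cation: ligand charges sum to 0; for the ion to be 1+, Cu = +1.

diammine(ethylenediamine)copper(I) (acetylacetonato)diazido(ethylenediamine)zincate(II)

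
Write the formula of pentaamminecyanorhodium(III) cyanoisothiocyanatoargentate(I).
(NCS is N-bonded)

Cation [Rh…]: ligand charges -1, Rh(III) ⇒ ion charge 2+.
Anion [Ag…]: ligand charges -2, Ag(I) ⇒ ion charge 1−.
One 2+ cation requires 2 of the 1− anion.

[Rh(CN)(NH3)5][Ag(CN)(NCS)]2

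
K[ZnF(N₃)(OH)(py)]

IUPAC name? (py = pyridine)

The 1 potassium counter-ion carries a total charge of +1, so each complex ion is 1−.
Ligand charges: 1×pyridine (neutral), 1×hydroxo (-1 each), 1×azido (-1 each), 1×fluoro (-1 each); total -3. So Zn + (-3) = 1−, giving Zn = +2.
The complex ion is anionic, so zinc takes the -ate form zincate(II).

potassium azidofluorohydroxo(pyridine)zincate(II)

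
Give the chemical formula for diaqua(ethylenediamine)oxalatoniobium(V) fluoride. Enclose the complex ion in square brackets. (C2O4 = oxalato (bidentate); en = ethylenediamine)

Ligands: 1 oxalato (C2O4, -2), 1 ethylenediamine (en, neutral), 2 aqua (H2O, neutral). Ligand charge sum = -2.
With Nb in oxidation state +5, the complex ion is [Nb...]^3+.
Charge balance with fluoride (-1) requires 1 complex ion per 3 fluoride.

[Nb(C2O4)(en)(H2O)2]F3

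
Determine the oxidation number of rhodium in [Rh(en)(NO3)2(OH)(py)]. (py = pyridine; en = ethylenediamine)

+3

No counter-ion: the bracketed complex is neutral.
Ligand charges: 1×py neutral; 1×en neutral; 2×NO3 = -2; 1×OH = -1; sum -3.
Rh + (-3) = 0 ⇒ Rh is +3.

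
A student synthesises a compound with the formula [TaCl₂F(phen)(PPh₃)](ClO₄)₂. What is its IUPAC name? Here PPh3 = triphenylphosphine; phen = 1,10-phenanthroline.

The 2 perchlorate counter-ions carry a total charge of -2, so each complex ion is 2+.
Ligand charges: 1×triphenylphosphine (neutral), 2×chloro (-1 each), 1×1,10-phenanthroline (neutral), 1×fluoro (-1 each); total -3. So Ta + (-3) = 2+, giving Ta = +5.
Ligands are named alphabetically: chloro before fluoro before phenanthroline before triphenylphosphine.

dichlorofluoro(1,10-phenanthroline)(triphenylphosphine)tantalum(V) perchlorate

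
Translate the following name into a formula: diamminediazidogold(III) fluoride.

Ligands: 2 azido (N3, -1), 2 ammine (NH3, neutral). Ligand charge sum = -2.
Charge balance with fluoride (-1) requires 1 complex ion per 1 fluoride.

[Au(N3)2(NH3)2]F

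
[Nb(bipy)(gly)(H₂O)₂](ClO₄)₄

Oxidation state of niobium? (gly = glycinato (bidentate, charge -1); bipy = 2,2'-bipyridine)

+5

4 perchlorate outside the brackets (-1 each) → the complex ion is 4+.
Ligand charges: 1×gly = -1; 1×bipy neutral; 2×H2O neutral; sum -1.
Nb + (-1) = 4+ ⇒ Nb is +5.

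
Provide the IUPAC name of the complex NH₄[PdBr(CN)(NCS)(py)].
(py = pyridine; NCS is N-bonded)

The 1 ammonium counter-ion carries a total charge of +1, so each complex ion is 1−.
Ligand charges: 1×cyano (-1 each), 1×bromo (-1 each), 1×pyridine (neutral), 1×isothiocyanato (-1 each); total -3. So Pd + (-3) = 1−, giving Pd = +2.
Ligands are named alphabetically: bromo before cyano before isothiocyanato before pyridine.
The complex ion is anionic, so palladium takes the -ate form palladate(II).

ammonium bromocyanoisothiocyanato(pyridine)palladate(II)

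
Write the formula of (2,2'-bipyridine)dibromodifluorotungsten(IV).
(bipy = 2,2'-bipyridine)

[W(bipy)Br2F2]

Ligands: 2 fluoro (F, -1), 1 2,2'-bipyridine (bipy, neutral), 2 bromo (Br, -1). Ligand charge sum = -4.
With W in oxidation state +4, the complex ion is [W...].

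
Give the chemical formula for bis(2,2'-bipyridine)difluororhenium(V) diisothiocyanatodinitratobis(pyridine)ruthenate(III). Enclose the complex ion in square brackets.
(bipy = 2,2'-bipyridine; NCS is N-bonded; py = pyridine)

[Re(bipy)2F2][Ru(NCS)2(NO3)2(py)2]3

Cation [Re…]: ligand charges -2, Re(V) ⇒ ion charge 3+.
Anion [Ru…]: ligand charges -4, Ru(III) ⇒ ion charge 1−.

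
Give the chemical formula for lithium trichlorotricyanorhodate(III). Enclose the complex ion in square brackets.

Ligands: 3 chloro (Cl, -1), 3 cyano (CN, -1). Ligand charge sum = -6.
Charge balance with lithium (+1) requires 1 complex ion per 3 lithium.

Li3[RhCl3(CN)3]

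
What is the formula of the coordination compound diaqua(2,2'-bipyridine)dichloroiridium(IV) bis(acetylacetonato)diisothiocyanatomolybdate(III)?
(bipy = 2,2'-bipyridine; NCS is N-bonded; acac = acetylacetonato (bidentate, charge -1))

Cation [Ir…]: ligand charges -2, Ir(IV) ⇒ ion charge 2+.
Anion [Mo…]: ligand charges -4, Mo(III) ⇒ ion charge 1−.
One 2+ cation requires 2 of the 1− anion.

[Ir(bipy)Cl2(H2O)2][Mo(acac)2(NCS)2]2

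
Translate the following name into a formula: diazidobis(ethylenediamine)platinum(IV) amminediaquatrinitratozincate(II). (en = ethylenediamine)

[Pt(en)2(N3)2][Zn(H2O)2(NH3)(NO3)3]2

Cation [Pt…]: ligand charges -2, Pt(IV) ⇒ ion charge 2+.
Anion [Zn…]: ligand charges -3, Zn(II) ⇒ ion charge 1−.
One 2+ cation requires 2 of the 1− anion.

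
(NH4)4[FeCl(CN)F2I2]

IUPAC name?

ammonium chlorocyanodifluorodiiodoferrate(II)

The 4 ammonium counter-ions carry a total charge of +4, so each complex ion is 4−.
Ligand charges: 2×iodo (-1 each), 2×fluoro (-1 each), 1×cyano (-1 each), 1×chloro (-1 each); total -6. So Fe + (-6) = 4−, giving Fe = +2.
Ligands are named alphabetically: chloro before cyano before fluoro before iodo.
The complex ion is anionic, so iron takes the -ate form ferrate(II).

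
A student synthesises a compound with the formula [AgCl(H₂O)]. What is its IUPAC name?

There is no counter-ion, so the complex is neutral overall.
Ligand charges: 1×aqua (neutral), 1×chloro (-1 each); total -1. So Ag + (-1) = 0, giving Ag = +1.
Ligands are named alphabetically: aqua before chloro.

aquachlorosilver(I)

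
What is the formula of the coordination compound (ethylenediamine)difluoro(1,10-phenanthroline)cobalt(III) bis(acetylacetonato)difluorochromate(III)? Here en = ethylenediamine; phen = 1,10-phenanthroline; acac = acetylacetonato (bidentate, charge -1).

[Co(en)F2(phen)][Cr(acac)2F2]

Cation [Co…]: ligand charges -2, Co(III) ⇒ ion charge 1+.
Anion [Cr…]: ligand charges -4, Cr(III) ⇒ ion charge 1−.
One 1+ cation balances one 1− anion.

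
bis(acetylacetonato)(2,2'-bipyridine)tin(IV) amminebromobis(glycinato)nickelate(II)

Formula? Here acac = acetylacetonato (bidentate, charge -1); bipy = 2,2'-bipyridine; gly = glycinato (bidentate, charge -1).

Cation [Sn…]: ligand charges -2, Sn(IV) ⇒ ion charge 2+.
Anion [Ni…]: ligand charges -3, Ni(II) ⇒ ion charge 1−.

[Sn(acac)2(bipy)][NiBr(gly)2(NH3)]2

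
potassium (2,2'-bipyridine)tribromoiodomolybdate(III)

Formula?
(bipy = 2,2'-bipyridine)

K[Mo(bipy)Br3I]

Ligands: 1 2,2'-bipyridine (bipy, neutral), 1 iodo (I, -1), 3 bromo (Br, -1). Ligand charge sum = -4.
With Mo in oxidation state +3, the complex ion is [Mo...]^1−.
Charge balance with potassium (+1) requires 1 complex ion per 1 potassium.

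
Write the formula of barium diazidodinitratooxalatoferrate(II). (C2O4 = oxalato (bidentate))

Ligands: 2 nitrato (NO3, -1), 1 oxalato (C2O4, -2), 2 azido (N3, -1). Ligand charge sum = -6.
With Fe in oxidation state +2, the complex ion is [Fe...]^4−.
Charge balance with barium (+2) requires 1 complex ion per 2 barium.

Ba2[Fe(C2O4)(N3)2(NO3)2]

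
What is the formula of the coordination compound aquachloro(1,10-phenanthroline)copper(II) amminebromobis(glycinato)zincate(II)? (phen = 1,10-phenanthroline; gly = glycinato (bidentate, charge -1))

[CuCl(H2O)(phen)][ZnBr(gly)2(NH3)]

Cation [Cu…]: ligand charges -1, Cu(II) ⇒ ion charge 1+.
Anion [Zn…]: ligand charges -3, Zn(II) ⇒ ion charge 1−.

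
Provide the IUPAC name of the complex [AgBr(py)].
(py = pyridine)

There is no counter-ion, so the complex is neutral overall.
Ligand charges: 1×bromo (-1 each), 1×pyridine (neutral); total -1. So Ag + (-1) = 0, giving Ag = +1.
Ligands are named alphabetically: bromo before pyridine.

bromo(pyridine)silver(I)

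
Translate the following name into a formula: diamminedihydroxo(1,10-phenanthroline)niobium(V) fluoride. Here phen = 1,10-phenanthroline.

[Nb(NH3)2(OH)2(phen)]F3

Ligands: 1 1,10-phenanthroline (phen, neutral), 2 hydroxo (OH, -1), 2 ammine (NH3, neutral). Ligand charge sum = -2.
With Nb in oxidation state +5, the complex ion is [Nb...]^3+.
Charge balance with fluoride (-1) requires 1 complex ion per 3 fluoride.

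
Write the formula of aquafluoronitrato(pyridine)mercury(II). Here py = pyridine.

[HgF(H2O)(NO3)(py)]

Ligands: 1 aqua (H2O, neutral), 1 nitrato (NO3, -1), 1 pyridine (py, neutral), 1 fluoro (F, -1). Ligand charge sum = -2.
With Hg in oxidation state +2, the complex ion is [Hg...].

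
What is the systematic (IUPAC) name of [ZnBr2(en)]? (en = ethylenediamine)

There is no counter-ion, so the complex is neutral overall.
Ligand charges: 2×bromo (-1 each), 1×ethylenediamine (neutral); total -2. So Zn + (-2) = 0, giving Zn = +2.
Ligands are named alphabetically: bromo before ethylenediamine.

dibromo(ethylenediamine)zinc(II)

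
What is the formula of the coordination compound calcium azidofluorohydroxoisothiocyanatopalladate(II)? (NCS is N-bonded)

Ligands: 1 hydroxo (OH, -1), 1 isothiocyanato (NCS, -1), 1 azido (N3, -1), 1 fluoro (F, -1). Ligand charge sum = -4.
Charge balance with calcium (+2) requires 1 complex ion per 1 calcium.

Ca[PdF(N3)(NCS)(OH)]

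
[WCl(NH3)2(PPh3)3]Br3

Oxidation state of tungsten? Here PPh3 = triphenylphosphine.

3 bromide outside the brackets (-1 each) → the complex ion is 3+.
Ligand charges: 3×PPh3 neutral; 1×Cl = -1; 2×NH3 neutral; sum -1.
W + (-1) = 3+ ⇒ W is +4.

+4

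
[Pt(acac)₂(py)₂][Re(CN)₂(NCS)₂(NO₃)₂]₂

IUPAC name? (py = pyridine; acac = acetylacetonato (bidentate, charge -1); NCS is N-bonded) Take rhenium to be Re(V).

Both ions are complex: the cation is named first with the plain metal name, the anion second with the -ate form; each ion's ligands are alphabetised independently.
Re is given as +5; the anion's ligand charges sum to -6, so the complex anion is 1−.
With 2 anions per cation, the cation must be 2×1 = 2+.
Cation: ligand charges sum to -2; for the ion to be 2+, Pt = +4.

bis(acetylacetonato)bis(pyridine)platinum(IV) dicyanodiisothiocyanatodinitratorhenate(V)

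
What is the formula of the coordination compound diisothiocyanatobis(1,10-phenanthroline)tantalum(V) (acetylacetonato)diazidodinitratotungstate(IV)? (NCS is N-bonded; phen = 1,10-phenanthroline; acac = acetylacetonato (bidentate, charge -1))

[Ta(NCS)2(phen)2][W(acac)(N3)2(NO3)2]3

Cation [Ta…]: ligand charges -2, Ta(V) ⇒ ion charge 3+.
Anion [W…]: ligand charges -5, W(IV) ⇒ ion charge 1−.
One 3+ cation requires 3 of the 1− anion.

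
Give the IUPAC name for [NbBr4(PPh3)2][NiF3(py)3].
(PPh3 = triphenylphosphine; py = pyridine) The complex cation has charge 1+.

tetrabromobis(triphenylphosphine)niobium(V) trifluorotris(pyridine)nickelate(II)

Both ions are complex: the cation is named first with the plain metal name, the anion second with the -ate form; each ion's ligands are alphabetised independently.
The complex cation is given as 1+; its ligand charges sum to -4, so Nb = +5.
A 1:1 salt means the anion carries the equal and opposite charge, 1−.
Anion: ligand charges sum to -3; for the ion to be 1−, Ni = +2.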